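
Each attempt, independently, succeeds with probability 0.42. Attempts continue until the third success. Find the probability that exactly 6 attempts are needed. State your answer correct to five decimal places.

0.14455

Y = trial on which the third success occurs; negative binomial, r=3, p=0.42.
P(Y=6) = C(5,2) · p^3 · (1−p)^3
= 10 · 0.074088 · 0.19511 = 0.1445546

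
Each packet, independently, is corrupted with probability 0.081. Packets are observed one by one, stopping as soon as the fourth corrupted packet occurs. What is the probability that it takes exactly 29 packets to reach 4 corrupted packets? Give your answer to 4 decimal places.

Y = trial on which the fourth success occurs; negative binomial, r=4, p=0.081.
P(Y=29) = C(28,3) · p^4 · (1−p)^25
= 3276 · 4.3047e-05 · 0.12103 = 0.017068

0.0171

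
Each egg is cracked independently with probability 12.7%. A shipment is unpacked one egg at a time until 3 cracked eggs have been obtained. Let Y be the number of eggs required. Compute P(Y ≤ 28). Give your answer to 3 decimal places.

Finishing within 28 eggs ⇔ at least 3 successes in the first 28. With X ~ Binomial(28, 0.127), P(Y ≤ 28) = 1 − P(X ≤ 2).
  k=0: C(28,0)·0.127^0·0.873^28 = 0.02230
  k=1: C(28,1)·0.127^1·0.873^27 = 0.09085
  k=2: C(28,2)·0.127^2·0.873^26 = 0.17843
1 − 0.29159 = 0.70841

0.708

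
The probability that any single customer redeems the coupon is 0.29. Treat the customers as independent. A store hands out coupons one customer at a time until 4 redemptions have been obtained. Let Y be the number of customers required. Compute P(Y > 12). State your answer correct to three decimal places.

Needing more than 12 customers ⇔ fewer than 4 successes in the first 12. With X ~ Binomial(12, 0.29), P(Y > 12) = P(X ≤ 3).
  k=0: C(12,0)·0.29^0·0.71^12 = 0.01641
  k=1: C(12,1)·0.29^1·0.71^11 = 0.08043
  k=2: C(12,2)·0.29^2·0.71^10 = 0.18069
  k=3: C(12,3)·0.29^3·0.71^9 = 0.24600
P(X ≤ 3) = 0.52353

0.524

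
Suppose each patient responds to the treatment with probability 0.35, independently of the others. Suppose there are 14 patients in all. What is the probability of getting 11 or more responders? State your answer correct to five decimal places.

0.00111

X ~ Binomial(14, 0.35); P(X ≥ 11) = Σ C(14,k) p^k (1−p)^(14−k) over k:
  k=11: C(14,11)·0.35^11·0.65^3 = 0.0009651
  k=12: C(14,12)·0.35^12·0.65^2 = 0.0001299
  k=13: C(14,13)·0.35^13·0.65^1 = 0.0000108
  k=14: C(14,14)·0.35^14·0.65^0 = 0.0000004
Total = 0.0011062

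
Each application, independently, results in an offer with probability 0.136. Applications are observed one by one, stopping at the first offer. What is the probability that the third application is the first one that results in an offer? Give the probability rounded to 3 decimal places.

0.102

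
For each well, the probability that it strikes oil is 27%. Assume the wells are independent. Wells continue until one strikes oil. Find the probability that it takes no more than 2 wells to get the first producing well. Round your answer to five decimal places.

0.46710

Y = number of wells to the first success; geometric, p = 0.27.
P(Y ≤ 2) = 1 − (1−p)^2 = 1 − 0.5329000 = 0.4671000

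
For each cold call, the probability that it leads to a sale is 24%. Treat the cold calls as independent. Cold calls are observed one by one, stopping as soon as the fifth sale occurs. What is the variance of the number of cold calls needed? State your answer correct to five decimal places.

Y = total cold calls until the fifth success; negative binomial with r=5, p=0.24.
Var(Y) = r(1−p)/p² = 5·0.76 / 0.24² = 65.9722222

65.97222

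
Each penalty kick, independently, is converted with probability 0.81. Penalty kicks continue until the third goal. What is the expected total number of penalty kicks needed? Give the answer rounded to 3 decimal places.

3.704

Y = total penalty kicks until the third success; negative binomial with r=3, p=0.81.
E[Y] = r / p = 3 / 0.81 = 3.70370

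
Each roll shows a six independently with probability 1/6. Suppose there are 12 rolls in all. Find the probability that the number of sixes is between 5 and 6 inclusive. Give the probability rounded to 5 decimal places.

0.03506

X ~ Binomial(12, 0.166667); P(5 ≤ X ≤ 6) = Σ C(12,k) p^k (1−p)^(12−k) over k:
  k=5: C(12,5)·0.166667^5·0.833333^7 = 0.0284250
  k=6: C(12,6)·0.166667^6·0.833333^6 = 0.0066325
Total = 0.0350575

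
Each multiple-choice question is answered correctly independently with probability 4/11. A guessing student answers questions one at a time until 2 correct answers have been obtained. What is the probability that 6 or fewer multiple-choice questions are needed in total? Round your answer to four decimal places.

Finishing within 6 multiple-choice questions ⇔ at least 2 successes in the first 6. With X ~ Binomial(6, 0.363636), P(Y ≤ 6) = 1 − P(X ≤ 1).
  k=0: C(6,0)·0.363636^0·0.636364^6 = 0.066410
  k=1: C(6,1)·0.363636^1·0.636364^5 = 0.227691
1 − 0.294101 = 0.705899

0.7059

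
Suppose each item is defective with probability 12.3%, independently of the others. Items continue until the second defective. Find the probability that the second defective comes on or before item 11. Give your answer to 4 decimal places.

Finishing within 11 items ⇔ at least 2 successes in the first 11. With X ~ Binomial(11, 0.123), P(Y ≤ 11) = 1 − P(X ≤ 1).
  k=0: C(11,0)·0.123^0·0.877^11 = 0.236045
  k=1: C(11,1)·0.123^1·0.877^10 = 0.364161
1 − 0.600207 = 0.399793

0.3998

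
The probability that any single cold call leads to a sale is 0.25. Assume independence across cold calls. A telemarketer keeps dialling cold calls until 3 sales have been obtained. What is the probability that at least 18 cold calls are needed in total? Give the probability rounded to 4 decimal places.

0.1637

Needing more than 17 cold calls ⇔ fewer than 3 successes in the first 17. With X ~ Binomial(17, 0.25), P(Y > 17) = P(X ≤ 2).
  k=0: C(17,0)·0.25^0·0.75^17 = 0.007517
  k=1: C(17,1)·0.25^1·0.75^16 = 0.042596
  k=2: C(17,2)·0.25^2·0.75^15 = 0.113589
P(X ≤ 2) = 0.163702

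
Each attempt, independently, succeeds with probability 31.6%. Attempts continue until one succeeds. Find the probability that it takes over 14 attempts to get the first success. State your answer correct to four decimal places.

0.0049

Y = number of attempts to the first success; geometric, p = 0.316.
P(Y > 14) = P(first 14 all fail) = (1−p)^14 = 0.004907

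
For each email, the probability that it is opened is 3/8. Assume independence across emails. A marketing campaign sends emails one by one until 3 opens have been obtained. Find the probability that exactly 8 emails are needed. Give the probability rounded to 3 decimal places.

Y = trial on which the third success occurs; negative binomial, r=3, p=0.375.
P(Y=8) = C(7,2) · p^3 · (1−p)^5
= 21 · 0.052734 · 0.095367 = 0.10561

0.106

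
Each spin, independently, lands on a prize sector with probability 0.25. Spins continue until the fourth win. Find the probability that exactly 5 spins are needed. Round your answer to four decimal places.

0.0117

Y = trial on which the fourth success occurs; negative binomial, r=4, p=0.25.
P(Y=5) = C(4,3) · p^4 · (1−p)^1
= 4 · 0.0039062 · 0.75 = 0.011719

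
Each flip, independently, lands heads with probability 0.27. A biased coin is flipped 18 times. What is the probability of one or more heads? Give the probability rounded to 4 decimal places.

0.9965

P(at least one) = 1 − P(none) = 1 − (1 − 0.27)^18
= 1 − 0.003466 = 0.996534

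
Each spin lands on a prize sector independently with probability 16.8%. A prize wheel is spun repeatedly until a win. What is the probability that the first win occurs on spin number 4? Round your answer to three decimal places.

0.097

Geometric (trials to first success), p = 0.168.
P(Y = 4) = (1−p)^3 · p = 0.57593 · 0.168 = 0.09676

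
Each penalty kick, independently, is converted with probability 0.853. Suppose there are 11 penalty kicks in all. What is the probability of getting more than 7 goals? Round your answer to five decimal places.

X ~ Binomial(11, 0.853); P(X ≥ 8) = Σ C(11,k) p^k (1−p)^(11−k) over k:
  k=8: C(11,8)·0.853^8·0.147^3 = 0.1469022
  k=9: C(11,9)·0.853^9·0.147^2 = 0.2841441
  k=10: C(11,10)·0.853^10·0.147^1 = 0.3297618
  k=11: C(11,11)·0.853^11·0.147^0 = 0.1739560
Total = 0.9347640

0.93476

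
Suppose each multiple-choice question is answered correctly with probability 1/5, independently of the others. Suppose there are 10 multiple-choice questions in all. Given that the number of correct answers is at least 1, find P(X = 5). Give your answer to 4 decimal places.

X ~ Binomial(10, 0.20). Want P(X=5 | X≥1) = P(X=5) / P(X≥1).
P(X=5) = C(10,5)·0.20^5·0.80^5 = 0.026424
P(X≥1) = 1 − 0.107374 = 0.892626
Ratio = 0.026424 / 0.892626 = 0.029603

0.0296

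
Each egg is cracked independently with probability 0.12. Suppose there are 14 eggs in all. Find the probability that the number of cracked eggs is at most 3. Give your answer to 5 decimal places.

0.92263

X ~ Binomial(14, 0.12); P(X ≤ 3) = Σ C(14,k) p^k (1−p)^(14−k) over k:
  k=0: C(14,0)·0.12^0·0.88^14 = 0.1670157
  k=1: C(14,1)·0.12^1·0.88^13 = 0.3188482
  k=2: C(14,2)·0.12^2·0.88^12 = 0.2826155
  k=3: C(14,3)·0.12^3·0.88^11 = 0.1541539
Total = 0.9226334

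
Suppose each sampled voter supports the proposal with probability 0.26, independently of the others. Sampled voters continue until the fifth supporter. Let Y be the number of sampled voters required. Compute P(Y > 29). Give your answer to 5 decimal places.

0.09385

Needing more than 29 sampled voters ⇔ fewer than 5 successes in the first 29. With X ~ Binomial(29, 0.26), P(Y > 29) = P(X ≤ 4).
  k=0: C(29,0)·0.26^0·0.74^29 = 0.0001613
  k=1: C(29,1)·0.26^1·0.74^28 = 0.0016438
  k=2: C(29,2)·0.26^2·0.74^27 = 0.0080859
  k=3: C(29,3)·0.26^3·0.74^26 = 0.0255690
  k=4: C(29,4)·0.26^4·0.74^25 = 0.0583940
P(X ≤ 4) = 0.0938541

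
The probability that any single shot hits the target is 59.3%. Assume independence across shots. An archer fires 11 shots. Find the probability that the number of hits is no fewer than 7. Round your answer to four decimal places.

0.5135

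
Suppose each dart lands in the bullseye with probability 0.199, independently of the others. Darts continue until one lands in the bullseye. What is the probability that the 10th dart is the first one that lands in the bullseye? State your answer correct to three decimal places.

0.027

Geometric (trials to first success), p = 0.199.
P(Y = 10) = (1−p)^9 · p = 0.13574 · 0.199 = 0.02701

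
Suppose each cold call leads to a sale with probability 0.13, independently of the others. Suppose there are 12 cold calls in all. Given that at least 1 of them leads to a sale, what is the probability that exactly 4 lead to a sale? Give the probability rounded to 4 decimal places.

X ~ Binomial(12, 0.13). Want P(X=4 | X≥1) = P(X=4) / P(X≥1).
P(X=4) = C(12,4)·0.13^4·0.87^8 = 0.046402
P(X≥1) = 1 − 0.188032 = 0.811968
Ratio = 0.046402 / 0.811968 = 0.057147

0.0571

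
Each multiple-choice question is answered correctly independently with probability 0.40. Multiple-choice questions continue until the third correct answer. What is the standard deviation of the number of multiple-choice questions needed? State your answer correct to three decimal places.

3.354

Y = total multiple-choice questions until the third success; negative binomial with r=3, p=0.40.
SD(Y) = √[r(1−p)/p²] = √(11.25000) = 3.35410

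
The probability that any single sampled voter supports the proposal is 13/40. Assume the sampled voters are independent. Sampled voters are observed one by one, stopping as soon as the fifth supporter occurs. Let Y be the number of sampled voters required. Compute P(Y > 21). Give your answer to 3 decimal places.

0.138

Needing more than 21 sampled voters ⇔ fewer than 5 successes in the first 21. With X ~ Binomial(21, 0.325), P(Y > 21) = P(X ≤ 4).
  k=0: C(21,0)·0.325^0·0.675^21 = 0.00026
  k=1: C(21,1)·0.325^1·0.675^20 = 0.00263
  k=2: C(21,2)·0.325^2·0.675^19 = 0.01267
  k=3: C(21,3)·0.325^3·0.675^18 = 0.03863
  k=4: C(21,4)·0.325^4·0.675^17 = 0.08371
P(X ≤ 4) = 0.13790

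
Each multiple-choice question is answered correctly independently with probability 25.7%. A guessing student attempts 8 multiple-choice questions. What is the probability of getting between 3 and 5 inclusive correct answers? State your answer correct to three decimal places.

X ~ Binomial(8, 0.257); P(3 ≤ X ≤ 5) = Σ C(8,k) p^k (1−p)^(8−k) over k:
  k=3: C(8,3)·0.257^3·0.743^5 = 0.21524
  k=4: C(8,4)·0.257^4·0.743^4 = 0.09306
  k=5: C(8,5)·0.257^5·0.743^3 = 0.02575
Total = 0.33406

0.334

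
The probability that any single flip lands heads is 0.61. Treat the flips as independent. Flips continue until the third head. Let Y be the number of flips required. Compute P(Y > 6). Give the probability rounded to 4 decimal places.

0.1657

Needing more than 6 flips ⇔ fewer than 3 successes in the first 6. With X ~ Binomial(6, 0.61), P(Y > 6) = P(X ≤ 2).
  k=0: C(6,0)·0.61^0·0.39^6 = 0.003519
  k=1: C(6,1)·0.61^1·0.39^5 = 0.033022
  k=2: C(6,2)·0.61^2·0.39^4 = 0.129125
P(X ≤ 2) = 0.165666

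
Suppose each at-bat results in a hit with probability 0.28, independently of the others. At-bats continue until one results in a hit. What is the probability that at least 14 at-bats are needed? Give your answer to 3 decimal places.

0.014

Y = number of at-bats to the first success; geometric, p = 0.28.
P(Y > 13) = P(first 13 all fail) = (1−p)^13 = 0.01397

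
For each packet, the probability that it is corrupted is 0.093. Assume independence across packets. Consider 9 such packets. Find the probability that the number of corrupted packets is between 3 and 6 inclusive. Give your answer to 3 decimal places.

0.044

X ~ Binomial(9, 0.093); P(3 ≤ X ≤ 6) = Σ C(9,k) p^k (1−p)^(9−k) over k:
  k=3: C(9,3)·0.093^3·0.907^6 = 0.03762
  k=4: C(9,4)·0.093^4·0.907^5 = 0.00579
  k=5: C(9,5)·0.093^5·0.907^4 = 0.00059
  k=6: C(9,6)·0.093^6·0.907^3 = 0.00004
Total = 0.04404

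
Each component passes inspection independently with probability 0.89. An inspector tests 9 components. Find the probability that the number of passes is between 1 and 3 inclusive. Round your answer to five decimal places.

0.00011

X ~ Binomial(9, 0.89); P(1 ≤ X ≤ 3) = Σ C(9,k) p^k (1−p)^(9−k) over k:
  k=1: C(9,1)·0.89^1·0.11^8 = 0.0000002
  k=2: C(9,2)·0.89^2·0.11^7 = 0.0000056
  k=3: C(9,3)·0.89^3·0.11^6 = 0.0001049
Total = 0.0001106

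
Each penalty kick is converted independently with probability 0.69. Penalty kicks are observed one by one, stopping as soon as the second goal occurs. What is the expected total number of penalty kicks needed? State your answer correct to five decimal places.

2.89855

Y = total penalty kicks until the second success; negative binomial with r=2, p=0.69.
E[Y] = r / p = 2 / 0.69 = 2.8985507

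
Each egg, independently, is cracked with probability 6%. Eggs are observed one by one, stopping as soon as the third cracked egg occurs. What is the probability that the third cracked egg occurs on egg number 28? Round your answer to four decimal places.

Y = trial on which the third success occurs; negative binomial, r=3, p=0.06.
P(Y=28) = C(27,2) · p^3 · (1−p)^25
= 351 · 0.000216 · 0.21291 = 0.016142

0.0161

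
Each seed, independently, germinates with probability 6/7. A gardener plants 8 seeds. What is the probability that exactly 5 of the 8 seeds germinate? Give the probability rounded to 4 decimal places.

X ~ Binomial(n=8, p=0.857143).
P(X=5) = C(8,5) · p^5 · (1−p)^3
= 56 · 0.46266 · 0.0029155 = 0.075537

0.0755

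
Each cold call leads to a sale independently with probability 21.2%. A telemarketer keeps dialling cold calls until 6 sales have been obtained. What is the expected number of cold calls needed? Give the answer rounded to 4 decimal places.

Y = total cold calls until the sixth success; negative binomial with r=6, p=0.212.
E[Y] = r / p = 6 / 0.212 = 28.301887

28.3019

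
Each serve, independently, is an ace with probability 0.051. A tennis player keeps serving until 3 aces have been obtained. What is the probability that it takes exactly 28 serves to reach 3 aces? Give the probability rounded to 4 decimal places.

0.0126

Y = trial on which the third success occurs; negative binomial, r=3, p=0.051.
P(Y=28) = C(27,2) · p^3 · (1−p)^25
= 351 · 0.00013265 · 0.27018 = 0.012580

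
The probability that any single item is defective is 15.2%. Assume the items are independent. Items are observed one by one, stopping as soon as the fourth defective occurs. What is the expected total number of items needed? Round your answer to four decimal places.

Y = total items until the fourth success; negative binomial with r=4, p=0.152.
E[Y] = r / p = 4 / 0.152 = 26.315789

26.3158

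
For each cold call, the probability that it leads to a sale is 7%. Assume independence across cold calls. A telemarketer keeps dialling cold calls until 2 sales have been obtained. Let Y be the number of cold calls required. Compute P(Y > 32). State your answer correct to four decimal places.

0.3342

Needing more than 32 cold calls ⇔ fewer than 2 successes in the first 32. With X ~ Binomial(32, 0.07), P(Y > 32) = P(X ≤ 1).
  k=0: C(32,0)·0.07^0·0.93^32 = 0.098052
  k=1: C(32,1)·0.07^1·0.93^31 = 0.236167
P(X ≤ 1) = 0.334219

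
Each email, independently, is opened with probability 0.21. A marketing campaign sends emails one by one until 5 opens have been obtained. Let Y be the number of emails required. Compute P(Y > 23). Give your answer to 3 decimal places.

0.453

Needing more than 23 emails ⇔ fewer than 5 successes in the first 23. With X ~ Binomial(23, 0.21), P(Y > 23) = P(X ≤ 4).
  k=0: C(23,0)·0.21^0·0.79^23 = 0.00442
  k=1: C(23,1)·0.21^1·0.79^22 = 0.02702
  k=2: C(23,2)·0.21^2·0.79^21 = 0.07902
  k=3: C(23,3)·0.21^3·0.79^20 = 0.14703
  k=4: C(23,4)·0.21^4·0.79^19 = 0.19543
P(X ≤ 4) = 0.45292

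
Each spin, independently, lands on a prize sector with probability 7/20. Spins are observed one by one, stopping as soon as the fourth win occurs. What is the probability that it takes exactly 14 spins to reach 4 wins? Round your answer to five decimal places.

0.05778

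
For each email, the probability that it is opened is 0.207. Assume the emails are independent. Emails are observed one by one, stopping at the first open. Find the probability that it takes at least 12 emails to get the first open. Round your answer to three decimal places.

0.078

Y = number of emails to the first success; geometric, p = 0.207.
P(Y > 11) = P(first 11 all fail) = (1−p)^11 = 0.07798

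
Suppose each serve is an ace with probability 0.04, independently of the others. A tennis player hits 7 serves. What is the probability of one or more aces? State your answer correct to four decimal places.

0.2486

P(at least one) = 1 − P(none) = 1 − (1 − 0.04)^7
= 1 − 0.751447 = 0.248553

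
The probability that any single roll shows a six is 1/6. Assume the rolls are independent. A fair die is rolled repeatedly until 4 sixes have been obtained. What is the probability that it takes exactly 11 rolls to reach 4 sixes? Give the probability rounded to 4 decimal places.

Y = trial on which the fourth success occurs; negative binomial, r=4, p=0.166667.
P(Y=11) = C(10,3) · p^4 · (1−p)^7
= 120 · 0.0007716 · 0.27908 = 0.025841

0.0258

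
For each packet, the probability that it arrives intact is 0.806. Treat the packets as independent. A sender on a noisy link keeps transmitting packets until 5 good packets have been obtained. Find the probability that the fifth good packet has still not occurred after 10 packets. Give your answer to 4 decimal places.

Needing more than 10 packets ⇔ fewer than 5 successes in the first 10. With X ~ Binomial(10, 0.806), P(Y > 10) = P(X ≤ 4).
  k=0: C(10,0)·0.806^0·0.194^10 = 0.000000
  k=1: C(10,1)·0.806^1·0.194^9 = 0.000003
  k=2: C(10,2)·0.806^2·0.194^8 = 0.000059
  k=3: C(10,3)·0.806^3·0.194^7 = 0.000650
  k=4: C(10,4)·0.806^4·0.194^6 = 0.004725
P(X ≤ 4) = 0.005436

0.0054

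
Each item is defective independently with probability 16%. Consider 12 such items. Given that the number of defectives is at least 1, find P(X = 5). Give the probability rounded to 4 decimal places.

X ~ Binomial(12, 0.16). Want P(X=5 | X≥1) = P(X=5) / P(X≥1).
P(X=5) = C(12,5)·0.16^5·0.84^7 = 0.024506
P(X≥1) = 1 − 0.123410 = 0.876590
Ratio = 0.024506 / 0.876590 = 0.027957

0.0280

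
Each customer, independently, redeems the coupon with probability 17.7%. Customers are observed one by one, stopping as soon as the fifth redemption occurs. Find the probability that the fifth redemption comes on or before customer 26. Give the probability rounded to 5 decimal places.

0.49811

Finishing within 26 customers ⇔ at least 5 successes in the first 26. With X ~ Binomial(26, 0.177), P(Y ≤ 26) = 1 − P(X ≤ 4).
  k=0: C(26,0)·0.177^0·0.823^26 = 0.0063153
  k=1: C(26,1)·0.177^1·0.823^25 = 0.0353136
  k=2: C(26,2)·0.177^2·0.823^24 = 0.0949349
  k=3: C(26,3)·0.177^3·0.823^23 = 0.1633388
  k=4: C(26,4)·0.177^4·0.823^22 = 0.2019904
1 − 0.5018930 = 0.4981070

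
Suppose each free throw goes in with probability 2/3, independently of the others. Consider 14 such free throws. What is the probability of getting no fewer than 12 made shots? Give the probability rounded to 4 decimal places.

X ~ Binomial(14, 0.666667); P(X ≥ 12) = Σ C(14,k) p^k (1−p)^(14−k) over k:
  k=12: C(14,12)·0.666667^12·0.333333^2 = 0.077930
  k=13: C(14,13)·0.666667^13·0.333333^1 = 0.023978
  k=14: C(14,14)·0.666667^14·0.333333^0 = 0.003425
Total = 0.105334

0.1053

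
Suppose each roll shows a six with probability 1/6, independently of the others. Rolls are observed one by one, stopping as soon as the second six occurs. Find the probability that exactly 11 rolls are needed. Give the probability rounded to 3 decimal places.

Y = trial on which the second success occurs; negative binomial, r=2, p=0.166667.
P(Y=11) = C(10,1) · p^2 · (1−p)^9
= 10 · 0.027778 · 0.19381 = 0.05384

0.054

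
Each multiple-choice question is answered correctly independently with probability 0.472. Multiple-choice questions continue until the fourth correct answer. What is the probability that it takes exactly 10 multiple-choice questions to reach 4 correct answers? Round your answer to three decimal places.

0.090

Y = trial on which the fourth success occurs; negative binomial, r=4, p=0.472.
P(Y=10) = C(9,3) · p^4 · (1−p)^6
= 84 · 0.049633 · 0.021667 = 0.09033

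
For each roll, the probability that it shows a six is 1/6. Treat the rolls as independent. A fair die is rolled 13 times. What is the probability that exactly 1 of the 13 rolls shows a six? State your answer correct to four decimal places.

0.2430

X ~ Binomial(n=13, p=0.166667).
P(X=1) = C(13,1) · p^1 · (1−p)^12
= 13 · 0.16667 · 0.11216 = 0.243006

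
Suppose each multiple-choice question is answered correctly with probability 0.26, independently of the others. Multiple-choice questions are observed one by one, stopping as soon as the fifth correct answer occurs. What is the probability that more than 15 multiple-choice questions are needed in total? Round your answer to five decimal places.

Needing more than 15 multiple-choice questions ⇔ fewer than 5 successes in the first 15. With X ~ Binomial(15, 0.26), P(Y > 15) = P(X ≤ 4).
  k=0: C(15,0)·0.26^0·0.74^15 = 0.0109264
  k=1: C(15,1)·0.26^1·0.74^14 = 0.0575849
  k=2: C(15,2)·0.26^2·0.74^13 = 0.1416277
  k=3: C(15,3)·0.26^3·0.74^12 = 0.2156314
  k=4: C(15,4)·0.26^4·0.74^11 = 0.2272872
P(X ≤ 4) = 0.6530577

0.65306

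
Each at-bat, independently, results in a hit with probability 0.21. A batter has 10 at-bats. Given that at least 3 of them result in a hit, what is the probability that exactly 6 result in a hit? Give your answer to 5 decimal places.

X ~ Binomial(10, 0.21). Want P(X=6 | X≥3) = P(X=6) / P(X≥3).
P(X=6) = C(10,6)·0.21^6·0.79^4 = 0.0070153
P(X≥3) = 1 − 0.0946828 − 0.2516884 − 0.3010702 = 0.3525586
Ratio = 0.0070153 / 0.3525586 = 0.0198981

0.01990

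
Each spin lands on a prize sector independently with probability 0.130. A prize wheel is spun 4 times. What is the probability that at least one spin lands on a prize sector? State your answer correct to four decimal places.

0.4271

P(at least one) = 1 − P(none) = 1 − (1 − 0.13)^4
= 1 − 0.572898 = 0.427102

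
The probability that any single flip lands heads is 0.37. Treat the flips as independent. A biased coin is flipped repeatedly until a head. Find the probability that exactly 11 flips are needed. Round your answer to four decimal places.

Geometric (trials to first success), p = 0.37.
P(Y = 11) = (1−p)^10 · p = 0.0098493 · 0.37 = 0.003644

0.0036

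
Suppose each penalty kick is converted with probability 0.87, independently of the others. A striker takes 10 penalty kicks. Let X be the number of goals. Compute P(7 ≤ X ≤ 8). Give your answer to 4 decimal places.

X ~ Binomial(10, 0.87); P(7 ≤ X ≤ 8) = Σ C(10,k) p^k (1−p)^(10−k) over k:
  k=7: C(10,7)·0.87^7·0.13^3 = 0.099459
  k=8: C(10,8)·0.87^8·0.13^2 = 0.249605
Total = 0.349064

0.3491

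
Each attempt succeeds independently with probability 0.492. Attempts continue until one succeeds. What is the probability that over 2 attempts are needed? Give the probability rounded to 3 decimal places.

Y = number of attempts to the first success; geometric, p = 0.492.
P(Y > 2) = P(first 2 all fail) = (1−p)^2 = 0.25806

0.258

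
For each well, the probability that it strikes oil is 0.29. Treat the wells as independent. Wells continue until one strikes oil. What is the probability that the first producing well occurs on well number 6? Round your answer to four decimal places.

Geometric (trials to first success), p = 0.29.
P(Y = 6) = (1−p)^5 · p = 0.18042 · 0.29 = 0.052323

0.0523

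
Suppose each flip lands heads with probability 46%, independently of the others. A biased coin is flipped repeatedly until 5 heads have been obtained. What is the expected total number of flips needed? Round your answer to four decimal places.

10.8696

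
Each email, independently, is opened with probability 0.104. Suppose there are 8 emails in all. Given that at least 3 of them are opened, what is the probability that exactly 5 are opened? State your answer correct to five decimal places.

X ~ Binomial(8, 0.104). Want P(X=5 | X≥3) = P(X=5) / P(X≥3).
P(X=5) = C(8,5)·0.104^5·0.896^3 = 0.0004901
P(X≥3) = 1 − 0.4153977 − 0.3857264 − 0.1567014 = 0.0421745
Ratio = 0.0004901 / 0.0421745 = 0.0116206

0.01162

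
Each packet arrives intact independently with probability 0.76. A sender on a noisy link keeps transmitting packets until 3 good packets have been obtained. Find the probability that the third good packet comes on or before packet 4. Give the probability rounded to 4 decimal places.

Finishing within 4 packets ⇔ at least 3 successes in the first 4. With X ~ Binomial(4, 0.76), P(Y ≤ 4) = 1 − P(X ≤ 2).
  k=0: C(4,0)·0.76^0·0.24^4 = 0.003318
  k=1: C(4,1)·0.76^1·0.24^3 = 0.042025
  k=2: C(4,2)·0.76^2·0.24^2 = 0.199619
1 − 0.244961 = 0.755039

0.7550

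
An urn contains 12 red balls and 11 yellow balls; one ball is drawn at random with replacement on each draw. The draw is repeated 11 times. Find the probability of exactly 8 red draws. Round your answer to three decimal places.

X ~ Binomial(n=11, p=0.521739).
P(X=8) = C(11,8) · p^8 · (1−p)^3
= 165 · 0.0054907 · 0.10939 = 0.09911

0.099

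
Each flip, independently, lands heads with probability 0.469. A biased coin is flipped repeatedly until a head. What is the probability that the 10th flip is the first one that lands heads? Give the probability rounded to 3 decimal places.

0.002

Geometric (trials to first success), p = 0.469.
P(Y = 10) = (1−p)^9 · p = 0.0033562 · 0.469 = 0.00157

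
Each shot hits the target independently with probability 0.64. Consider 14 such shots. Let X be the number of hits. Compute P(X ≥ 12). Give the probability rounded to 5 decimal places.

X ~ Binomial(14, 0.64); P(X ≥ 12) = Σ C(14,k) p^k (1−p)^(14−k) over k:
  k=12: C(14,12)·0.64^12·0.36^2 = 0.0556937
  k=13: C(14,13)·0.64^13·0.36^1 = 0.0152325
  k=14: C(14,14)·0.64^14·0.36^0 = 0.0019343
Total = 0.0728604

0.07286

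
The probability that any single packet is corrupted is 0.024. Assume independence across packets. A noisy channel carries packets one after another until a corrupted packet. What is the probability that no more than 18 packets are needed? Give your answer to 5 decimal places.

0.35420

Y = number of packets to the first success; geometric, p = 0.024.
P(Y ≤ 18) = 1 − (1−p)^18 = 1 − 0.6457980 = 0.3542020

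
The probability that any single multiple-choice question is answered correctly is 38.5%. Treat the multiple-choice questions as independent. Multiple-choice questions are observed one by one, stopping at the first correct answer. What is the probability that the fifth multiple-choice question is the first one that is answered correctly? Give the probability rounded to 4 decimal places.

Geometric (trials to first success), p = 0.385.
P(Y = 5) = (1−p)^4 · p = 0.14305 · 0.385 = 0.055076

0.0551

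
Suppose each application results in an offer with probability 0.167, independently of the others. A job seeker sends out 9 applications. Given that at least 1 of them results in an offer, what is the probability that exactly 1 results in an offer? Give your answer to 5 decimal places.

0.43182

X ~ Binomial(9, 0.167). Want P(X=1 | X≥1) = P(X=1) / P(X≥1).
P(X=1) = C(9,1)·0.167^1·0.833^8 = 0.3484328
P(X≥1) = 1 − 0.1931101 = 0.8068899
Ratio = 0.3484328 / 0.8068899 = 0.4318220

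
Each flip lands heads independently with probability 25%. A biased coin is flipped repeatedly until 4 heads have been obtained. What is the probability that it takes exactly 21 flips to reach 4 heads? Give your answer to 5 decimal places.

0.03347

Y = trial on which the fourth success occurs; negative binomial, r=4, p=0.25.
P(Y=21) = C(20,3) · p^4 · (1−p)^17
= 1140 · 0.0039062 · 0.0075169 = 0.0334739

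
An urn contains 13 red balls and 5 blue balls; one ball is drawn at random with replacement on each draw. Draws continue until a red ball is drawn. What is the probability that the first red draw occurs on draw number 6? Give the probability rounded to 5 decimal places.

0.00119

Geometric (trials to first success), p = 0.722222.
P(Y = 6) = (1−p)^5 · p = 0.0016538 · 0.722222 = 0.0011944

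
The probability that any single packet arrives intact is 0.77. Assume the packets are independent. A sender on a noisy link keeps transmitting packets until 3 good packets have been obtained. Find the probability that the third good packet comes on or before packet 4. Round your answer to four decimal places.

Finishing within 4 packets ⇔ at least 3 successes in the first 4. With X ~ Binomial(4, 0.77), P(Y ≤ 4) = 1 − P(X ≤ 2).
  k=0: C(4,0)·0.77^0·0.23^4 = 0.002798
  k=1: C(4,1)·0.77^1·0.23^3 = 0.037474
  k=2: C(4,2)·0.77^2·0.23^2 = 0.188186
1 − 0.228459 = 0.771541

0.7715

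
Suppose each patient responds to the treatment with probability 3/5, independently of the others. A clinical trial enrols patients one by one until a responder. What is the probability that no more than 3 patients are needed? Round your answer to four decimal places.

0.9360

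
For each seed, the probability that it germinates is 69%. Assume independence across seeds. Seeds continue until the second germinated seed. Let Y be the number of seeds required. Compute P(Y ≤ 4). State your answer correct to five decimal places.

0.90854

Finishing within 4 seeds ⇔ at least 2 successes in the first 4. With X ~ Binomial(4, 0.69), P(Y ≤ 4) = 1 − P(X ≤ 1).
  k=0: C(4,0)·0.69^0·0.31^4 = 0.0092352
  k=1: C(4,1)·0.69^1·0.31^3 = 0.0822232
1 − 0.0914584 = 0.9085416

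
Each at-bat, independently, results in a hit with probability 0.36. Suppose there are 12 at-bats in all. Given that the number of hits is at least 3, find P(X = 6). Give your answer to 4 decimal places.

0.1598

X ~ Binomial(12, 0.36). Want P(X=6 | X≥3) = P(X=6) / P(X≥3).
P(X=6) = C(12,6)·0.36^6·0.64^6 = 0.138219
P(X≥3) = 1 − 0.004722 − 0.031876 − 0.098616 = 0.864785
Ratio = 0.138219 / 0.864785 = 0.159830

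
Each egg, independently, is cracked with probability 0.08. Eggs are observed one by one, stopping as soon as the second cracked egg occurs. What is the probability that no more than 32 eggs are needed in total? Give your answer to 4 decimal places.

0.7376

Finishing within 32 eggs ⇔ at least 2 successes in the first 32. With X ~ Binomial(32, 0.08), P(Y ≤ 32) = 1 − P(X ≤ 1).
  k=0: C(32,0)·0.08^0·0.92^32 = 0.069376
  k=1: C(32,1)·0.08^1·0.92^31 = 0.193047
1 − 0.262423 = 0.737577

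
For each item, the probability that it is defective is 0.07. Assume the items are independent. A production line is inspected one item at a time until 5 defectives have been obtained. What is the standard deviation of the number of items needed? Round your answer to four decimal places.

30.8055

Y = total items until the fifth success; negative binomial with r=5, p=0.07.
SD(Y) = √[r(1−p)/p²] = √(948.979592) = 30.805512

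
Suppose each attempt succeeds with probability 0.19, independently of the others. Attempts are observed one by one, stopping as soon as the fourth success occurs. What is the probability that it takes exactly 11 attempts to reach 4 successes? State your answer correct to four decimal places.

Y = trial on which the fourth success occurs; negative binomial, r=4, p=0.19.
P(Y=11) = C(10,3) · p^4 · (1−p)^7
= 120 · 0.0013032 · 0.22877 = 0.035776

0.0358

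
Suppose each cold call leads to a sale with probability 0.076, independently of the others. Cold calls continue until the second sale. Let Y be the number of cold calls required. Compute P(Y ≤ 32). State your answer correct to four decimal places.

Finishing within 32 cold calls ⇔ at least 2 successes in the first 32. With X ~ Binomial(32, 0.076), P(Y ≤ 32) = 1 − P(X ≤ 1).
  k=0: C(32,0)·0.076^0·0.924^32 = 0.079708
  k=1: C(32,1)·0.076^1·0.924^31 = 0.209795
1 − 0.289503 = 0.710497

0.7105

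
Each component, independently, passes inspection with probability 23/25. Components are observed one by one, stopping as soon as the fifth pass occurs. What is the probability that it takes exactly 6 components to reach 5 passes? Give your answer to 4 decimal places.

Y = trial on which the fifth success occurs; negative binomial, r=5, p=0.92.
P(Y=6) = C(5,4) · p^5 · (1−p)^1
= 5 · 0.65908 · 0.08 = 0.263633

0.2636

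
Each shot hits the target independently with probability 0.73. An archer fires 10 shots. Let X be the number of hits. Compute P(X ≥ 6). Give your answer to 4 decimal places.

X ~ Binomial(10, 0.73); P(X ≥ 6) = Σ C(10,k) p^k (1−p)^(10−k) over k:
  k=6: C(10,6)·0.73^6·0.27^4 = 0.168893
  k=7: C(10,7)·0.73^7·0.27^3 = 0.260935
  k=8: C(10,8)·0.73^8·0.27^2 = 0.264559
  k=9: C(10,9)·0.73^9·0.27^1 = 0.158953
  k=10: C(10,10)·0.73^10·0.27^0 = 0.042976
Total = 0.896317

0.8963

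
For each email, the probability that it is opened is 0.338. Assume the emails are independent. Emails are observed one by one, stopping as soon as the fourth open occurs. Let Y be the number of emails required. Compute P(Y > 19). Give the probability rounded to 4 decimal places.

0.0727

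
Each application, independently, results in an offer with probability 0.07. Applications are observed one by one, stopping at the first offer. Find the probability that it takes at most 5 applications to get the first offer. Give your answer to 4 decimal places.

0.3043

Y = number of applications to the first success; geometric, p = 0.07.
P(Y ≤ 5) = 1 − (1−p)^5 = 1 − 0.695688 = 0.304312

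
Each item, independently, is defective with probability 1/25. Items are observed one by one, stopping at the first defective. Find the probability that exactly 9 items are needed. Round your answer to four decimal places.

Geometric (trials to first success), p = 0.04.
P(Y = 9) = (1−p)^8 · p = 0.72139 · 0.04 = 0.028856

0.0289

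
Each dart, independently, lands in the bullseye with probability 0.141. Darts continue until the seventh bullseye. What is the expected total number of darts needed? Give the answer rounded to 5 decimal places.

49.64539

Y = total darts until the seventh success; negative binomial with r=7, p=0.141.
E[Y] = r / p = 7 / 0.141 = 49.6453901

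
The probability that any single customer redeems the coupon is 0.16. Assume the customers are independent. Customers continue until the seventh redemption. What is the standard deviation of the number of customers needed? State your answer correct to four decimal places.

Y = total customers until the seventh success; negative binomial with r=7, p=0.16.
SD(Y) = √[r(1−p)/p²] = √(229.687500) = 15.155445

15.1554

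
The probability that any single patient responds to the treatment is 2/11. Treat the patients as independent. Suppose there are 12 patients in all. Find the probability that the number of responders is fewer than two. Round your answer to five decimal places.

0.32997

X ~ Binomial(12, 0.181818); P(X ≤ 1) = Σ C(12,k) p^k (1−p)^(12−k) over k:
  k=0: C(12,0)·0.181818^0·0.818182^12 = 0.0899908
  k=1: C(12,1)·0.181818^1·0.818182^11 = 0.2399753
Total = 0.3299661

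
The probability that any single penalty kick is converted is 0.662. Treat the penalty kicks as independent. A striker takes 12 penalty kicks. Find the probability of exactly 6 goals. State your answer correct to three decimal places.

X ~ Binomial(n=12, p=0.662).
P(X=6) = C(12,6) · p^6 · (1−p)^6
= 924 · 0.084168 · 0.0014911 = 0.11596

0.116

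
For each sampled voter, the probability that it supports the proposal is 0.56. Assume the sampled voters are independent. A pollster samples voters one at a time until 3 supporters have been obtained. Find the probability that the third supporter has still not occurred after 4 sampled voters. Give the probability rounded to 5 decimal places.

0.59257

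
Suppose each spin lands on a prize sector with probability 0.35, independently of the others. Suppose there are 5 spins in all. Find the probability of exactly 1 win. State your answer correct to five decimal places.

0.31239

X ~ Binomial(n=5, p=0.35).
P(X=1) = C(5,1) · p^1 · (1−p)^4
= 5 · 0.35 · 0.17851 = 0.3123859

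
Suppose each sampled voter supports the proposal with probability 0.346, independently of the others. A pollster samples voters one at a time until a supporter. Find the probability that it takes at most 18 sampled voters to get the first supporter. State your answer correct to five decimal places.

Y = number of sampled voters to the first success; geometric, p = 0.346.
P(Y ≤ 18) = 1 − (1−p)^18 = 1 − 0.0004791 = 0.9995209

0.99952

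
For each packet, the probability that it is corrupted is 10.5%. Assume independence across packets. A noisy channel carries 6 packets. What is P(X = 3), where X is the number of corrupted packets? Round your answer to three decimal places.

X ~ Binomial(n=6, p=0.105).
P(X=3) = C(6,3) · p^3 · (1−p)^3
= 20 · 0.0011576 · 0.71692 = 0.01660

0.017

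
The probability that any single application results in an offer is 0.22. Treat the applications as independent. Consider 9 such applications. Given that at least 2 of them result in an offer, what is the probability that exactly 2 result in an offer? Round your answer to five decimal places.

X ~ Binomial(9, 0.22). Want P(X=2 | X≥2) = P(X=2) / P(X≥2).
P(X=2) = C(9,2)·0.22^2·0.78^7 = 0.3060625
P(X≥2) = 1 − 0.1068689 − 0.2712826 = 0.6218484
Ratio = 0.3060625 / 0.6218484 = 0.4921818

0.49218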